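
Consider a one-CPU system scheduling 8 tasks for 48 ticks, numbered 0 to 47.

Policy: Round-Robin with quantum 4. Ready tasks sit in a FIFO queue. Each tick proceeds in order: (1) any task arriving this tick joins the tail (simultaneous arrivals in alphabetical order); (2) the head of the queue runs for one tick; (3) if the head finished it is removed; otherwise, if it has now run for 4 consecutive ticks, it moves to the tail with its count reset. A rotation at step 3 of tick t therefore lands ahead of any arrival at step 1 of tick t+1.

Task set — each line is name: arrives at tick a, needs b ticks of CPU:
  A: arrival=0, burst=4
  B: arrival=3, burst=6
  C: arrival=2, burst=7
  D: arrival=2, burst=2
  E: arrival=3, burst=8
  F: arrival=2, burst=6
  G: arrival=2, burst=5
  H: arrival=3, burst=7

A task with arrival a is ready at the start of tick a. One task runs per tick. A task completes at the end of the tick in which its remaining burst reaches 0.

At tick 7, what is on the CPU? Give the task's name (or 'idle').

t=0: queue=[A] q_used=0 → run A
t=1: queue=[A] q_used=1 → run A
t=2: queue=[A,C,D,F,G] q_used=2 → run A
t=3: queue=[A,C,D,F,G,B,E,H] q_used=3 → run A
t=4: queue=[C,D,F,G,B,E,H] q_used=0 → run C
t=5: queue=[C,D,F,G,B,E,H] q_used=1 → run C
t=6: queue=[C,D,F,G,B,E,H] q_used=2 → run C
t=7: queue=[C,D,F,G,B,E,H] q_used=3 → run C
t=8: queue=[D,F,G,B,E,H,C] q_used=0 → run D
t=9: queue=[D,F,G,B,E,H,C] q_used=1 → run D
t=10: queue=[F,G,B,E,H,C] q_used=0 → run F
t=11: queue=[F,G,B,E,H,C] q_used=1 → run F
t=12: queue=[F,G,B,E,H,C] q_used=2 → run F
t=13: queue=[F,G,B,E,H,C] q_used=3 → run F
t=14: queue=[G,B,E,H,C,F] q_used=0 → run G
t=15: queue=[G,B,E,H,C,F] q_used=1 → run G
t=16: queue=[G,B,E,H,C,F] q_used=2 → run G
t=17: queue=[G,B,E,H,C,F] q_used=3 → run G
t=18: queue=[B,E,H,C,F,G] q_used=0 → run B
t=19: queue=[B,E,H,C,F,G] q_used=1 → run B
t=20: queue=[B,E,H,C,F,G] q_used=2 → run B
t=21: queue=[B,E,H,C,F,G] q_used=3 → run B
t=22: queue=[E,H,C,F,G,B] q_used=0 → run E
t=23: queue=[E,H,C,F,G,B] q_used=1 → run E
t=24: queue=[E,H,C,F,G,B] q_used=2 → run E
t=25: queue=[E,H,C,F,G,B] q_used=3 → run E
t=26: queue=[H,C,F,G,B,E] q_used=0 → run H
t=27: queue=[H,C,F,G,B,E] q_used=1 → run H
t=28: queue=[H,C,F,G,B,E] q_used=2 → run H
t=29: queue=[H,C,F,G,B,E] q_used=3 → run H
t=30: queue=[C,F,G,B,E,H] q_used=0 → run C
t=31: queue=[C,F,G,B,E,H] q_used=1 → run C
t=32: queue=[C,F,G,B,E,H] q_used=2 → run C
t=33: queue=[F,G,B,E,H] q_used=0 → run F
t=34: queue=[F,G,B,E,H] q_used=1 → run F
t=35: queue=[G,B,E,H] q_used=0 → run G
t=36: queue=[B,E,H] q_used=0 → run B
t=37: queue=[B,E,H] q_used=1 → run B
t=38: queue=[E,H] q_used=0 → run E
t=39: queue=[E,H] q_used=1 → run E
t=40: queue=[E,H] q_used=2 → run E
t=41: queue=[E,H] q_used=3 → run E
t=42: queue=[H] q_used=0 → run H
t=43: queue=[H] q_used=1 → run H
t=44: queue=[H] q_used=2 → run H
t=45: (idle)
t=46: (idle)
t=47: (idle)

running at tick 7 = C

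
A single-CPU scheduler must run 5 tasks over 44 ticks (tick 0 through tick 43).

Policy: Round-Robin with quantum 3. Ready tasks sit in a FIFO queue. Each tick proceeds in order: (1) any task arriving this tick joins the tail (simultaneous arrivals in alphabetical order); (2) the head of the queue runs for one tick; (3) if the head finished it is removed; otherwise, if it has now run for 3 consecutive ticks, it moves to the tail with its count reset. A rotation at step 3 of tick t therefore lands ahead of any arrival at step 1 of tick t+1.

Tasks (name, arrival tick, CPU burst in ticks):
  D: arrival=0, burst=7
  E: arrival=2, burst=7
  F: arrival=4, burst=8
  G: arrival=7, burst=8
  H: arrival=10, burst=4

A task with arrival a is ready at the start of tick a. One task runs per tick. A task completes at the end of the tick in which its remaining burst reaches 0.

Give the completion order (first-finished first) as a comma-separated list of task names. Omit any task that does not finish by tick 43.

t=0: queue=[D] q_used=0 → run D
t=1: queue=[D] q_used=1 → run D
t=2: queue=[D,E] q_used=2 → run D
t=3: queue=[E,D] q_used=0 → run E
t=4: queue=[E,D,F] q_used=1 → run E
t=5: queue=[E,D,F] q_used=2 → run E
t=6: queue=[D,F,E] q_used=0 → run D
t=7: queue=[D,F,E,G] q_used=1 → run D
t=8: queue=[D,F,E,G] q_used=2 → run D
t=9: queue=[F,E,G,D] q_used=0 → run F
t=10: queue=[F,E,G,D,H] q_used=1 → run F
t=11: queue=[F,E,G,D,H] q_used=2 → run F
t=12: queue=[E,G,D,H,F] q_used=0 → run E
t=13: queue=[E,G,D,H,F] q_used=1 → run E
t=14: queue=[E,G,D,H,F] q_used=2 → run E
t=15: queue=[G,D,H,F,E] q_used=0 → run G
t=16: queue=[G,D,H,F,E] q_used=1 → run G
t=17: queue=[G,D,H,F,E] q_used=2 → run G
t=18: queue=[D,H,F,E,G] q_used=0 → run D
t=19: queue=[H,F,E,G] q_used=0 → run H
t=20: queue=[H,F,E,G] q_used=1 → run H
t=21: queue=[H,F,E,G] q_used=2 → run H
t=22: queue=[F,E,G,H] q_used=0 → run F
t=23: queue=[F,E,G,H] q_used=1 → run F
t=24: queue=[F,E,G,H] q_used=2 → run F
t=25: queue=[E,G,H,F] q_used=0 → run E
t=26: queue=[G,H,F] q_used=0 → run G
t=27: queue=[G,H,F] q_used=1 → run G
t=28: queue=[G,H,F] q_used=2 → run G
t=29: queue=[H,F,G] q_used=0 → run H
t=30: queue=[F,G] q_used=0 → run F
t=31: queue=[F,G] q_used=1 → run F
t=32: queue=[G] q_used=0 → run G
t=33: queue=[G] q_used=1 → run G
t=34: (idle)
t=35: (idle)
t=36: (idle)
t=37: (idle)
t=38: (idle)
t=39: (idle)
t=40: (idle)
t=41: (idle)
t=42: (idle)
t=43: (idle)

completion order = D, E, H, F, G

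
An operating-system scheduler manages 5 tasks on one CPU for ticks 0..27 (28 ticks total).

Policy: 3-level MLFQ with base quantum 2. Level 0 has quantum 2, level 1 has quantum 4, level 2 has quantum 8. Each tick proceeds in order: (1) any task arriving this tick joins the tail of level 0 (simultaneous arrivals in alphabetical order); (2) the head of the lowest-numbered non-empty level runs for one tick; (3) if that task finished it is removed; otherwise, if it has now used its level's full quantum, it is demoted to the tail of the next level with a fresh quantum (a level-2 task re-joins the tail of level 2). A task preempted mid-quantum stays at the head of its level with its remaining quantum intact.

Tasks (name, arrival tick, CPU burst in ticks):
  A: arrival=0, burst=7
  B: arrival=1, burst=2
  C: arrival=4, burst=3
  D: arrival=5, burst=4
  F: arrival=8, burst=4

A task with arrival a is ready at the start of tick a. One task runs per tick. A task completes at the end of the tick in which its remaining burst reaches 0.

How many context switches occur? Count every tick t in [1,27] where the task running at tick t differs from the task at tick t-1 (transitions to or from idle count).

context switches = 10

t=0: L0/L1/L2 = A/-/- → run A
t=1: L0/L1/L2 = AB/-/- → run A
t=2: L0/L1/L2 = B/A/- → run B
t=3: L0/L1/L2 = B/A/- → run B
t=4: L0/L1/L2 = C/A/- → run C
t=5: L0/L1/L2 = CD/A/- → run C
t=6: L0/L1/L2 = D/AC/- → run D
t=7: L0/L1/L2 = D/AC/- → run D
t=8: L0/L1/L2 = F/ACD/- → run F
t=9: L0/L1/L2 = F/ACD/- → run F
t=10: L0/L1/L2 = -/ACDF/- → run A
t=11: L0/L1/L2 = -/ACDF/- → run A
t=12: L0/L1/L2 = -/ACDF/- → run A
t=13: L0/L1/L2 = -/ACDF/- → run A
t=14: L0/L1/L2 = -/CDF/A → run C
t=15: L0/L1/L2 = -/DF/A → run D
t=16: L0/L1/L2 = -/DF/A → run D
t=17: L0/L1/L2 = -/F/A → run F
t=18: L0/L1/L2 = -/F/A → run F
t=19: L0/L1/L2 = -/-/A → run A
t=20: (idle)
t=21: (idle)
t=22: (idle)
t=23: (idle)
t=24: (idle)
t=25: (idle)
t=26: (idle)
t=27: (idle)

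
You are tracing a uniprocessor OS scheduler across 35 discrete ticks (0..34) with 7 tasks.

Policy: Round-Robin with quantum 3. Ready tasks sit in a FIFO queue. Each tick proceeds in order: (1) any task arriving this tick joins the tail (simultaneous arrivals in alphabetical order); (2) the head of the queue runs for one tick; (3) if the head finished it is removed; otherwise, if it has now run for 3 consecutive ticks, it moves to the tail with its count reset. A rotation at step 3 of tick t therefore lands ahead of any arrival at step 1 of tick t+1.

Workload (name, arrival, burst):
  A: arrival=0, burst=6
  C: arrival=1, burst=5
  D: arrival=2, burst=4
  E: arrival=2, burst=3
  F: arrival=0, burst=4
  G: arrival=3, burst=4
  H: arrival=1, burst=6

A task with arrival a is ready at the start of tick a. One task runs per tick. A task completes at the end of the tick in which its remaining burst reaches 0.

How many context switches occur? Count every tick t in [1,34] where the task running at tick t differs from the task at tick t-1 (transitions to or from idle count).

t=0: queue=[A,F] q_used=0 → run A
t=1: queue=[A,F,C,H] q_used=1 → run A
t=2: queue=[A,F,C,H,D,E] q_used=2 → run A
t=3: queue=[F,C,H,D,E,A,G] q_used=0 → run F
t=4: queue=[F,C,H,D,E,A,G] q_used=1 → run F
t=5: queue=[F,C,H,D,E,A,G] q_used=2 → run F
t=6: queue=[C,H,D,E,A,G,F] q_used=0 → run C
t=7: queue=[C,H,D,E,A,G,F] q_used=1 → run C
t=8: queue=[C,H,D,E,A,G,F] q_used=2 → run C
t=9: queue=[H,D,E,A,G,F,C] q_used=0 → run H
t=10: queue=[H,D,E,A,G,F,C] q_used=1 → run H
t=11: queue=[H,D,E,A,G,F,C] q_used=2 → run H
t=12: queue=[D,E,A,G,F,C,H] q_used=0 → run D
t=13: queue=[D,E,A,G,F,C,H] q_used=1 → run D
t=14: queue=[D,E,A,G,F,C,H] q_used=2 → run D
t=15: queue=[E,A,G,F,C,H,D] q_used=0 → run E
t=16: queue=[E,A,G,F,C,H,D] q_used=1 → run E
t=17: queue=[E,A,G,F,C,H,D] q_used=2 → run E
t=18: queue=[A,G,F,C,H,D] q_used=0 → run A
t=19: queue=[A,G,F,C,H,D] q_used=1 → run A
t=20: queue=[A,G,F,C,H,D] q_used=2 → run A
t=21: queue=[G,F,C,H,D] q_used=0 → run G
t=22: queue=[G,F,C,H,D] q_used=1 → run G
t=23: queue=[G,F,C,H,D] q_used=2 → run G
t=24: queue=[F,C,H,D,G] q_used=0 → run F
t=25: queue=[C,H,D,G] q_used=0 → run C
t=26: queue=[C,H,D,G] q_used=1 → run C
t=27: queue=[H,D,G] q_used=0 → run H
t=28: queue=[H,D,G] q_used=1 → run H
t=29: queue=[H,D,G] q_used=2 → run H
t=30: queue=[D,G] q_used=0 → run D
t=31: queue=[G] q_used=0 → run G
t=32: (idle)
t=33: (idle)
t=34: (idle)

context switches = 13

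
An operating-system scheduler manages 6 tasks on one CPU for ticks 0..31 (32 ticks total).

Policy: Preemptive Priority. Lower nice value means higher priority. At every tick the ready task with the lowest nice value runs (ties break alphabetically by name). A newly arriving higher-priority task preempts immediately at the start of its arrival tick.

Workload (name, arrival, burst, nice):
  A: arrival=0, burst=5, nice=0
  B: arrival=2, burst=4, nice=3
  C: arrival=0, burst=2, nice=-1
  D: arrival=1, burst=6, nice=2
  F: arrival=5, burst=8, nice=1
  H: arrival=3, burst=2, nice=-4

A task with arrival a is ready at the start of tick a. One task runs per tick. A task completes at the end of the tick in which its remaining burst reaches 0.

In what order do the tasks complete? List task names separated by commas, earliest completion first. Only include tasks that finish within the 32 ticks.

completion order = C, H, A, F, D, B

t=0: ready={A,C} → run C
t=1: ready={A,C,D} → run C
t=2: ready={A,B,D} → run A
t=3: ready={A,B,D,H} → run H
t=4: ready={A,B,D,H} → run H
t=5: ready={A,B,D,F} → run A
t=6: ready={A,B,D,F} → run A
t=7: ready={A,B,D,F} → run A
t=8: ready={A,B,D,F} → run A
t=9: ready={B,D,F} → run F
t=10: ready={B,D,F} → run F
t=11: ready={B,D,F} → run F
t=12: ready={B,D,F} → run F
t=13: ready={B,D,F} → run F
t=14: ready={B,D,F} → run F
t=15: ready={B,D,F} → run F
t=16: ready={B,D,F} → run F
t=17: ready={B,D} → run D
t=18: ready={B,D} → run D
t=19: ready={B,D} → run D
t=20: ready={B,D} → run D
t=21: ready={B,D} → run D
t=22: ready={B,D} → run D
t=23: ready={B} → run B
t=24: ready={B} → run B
t=25: ready={B} → run B
t=26: ready={B} → run B
t=27: (idle)
t=28: (idle)
t=29: (idle)
t=30: (idle)
t=31: (idle)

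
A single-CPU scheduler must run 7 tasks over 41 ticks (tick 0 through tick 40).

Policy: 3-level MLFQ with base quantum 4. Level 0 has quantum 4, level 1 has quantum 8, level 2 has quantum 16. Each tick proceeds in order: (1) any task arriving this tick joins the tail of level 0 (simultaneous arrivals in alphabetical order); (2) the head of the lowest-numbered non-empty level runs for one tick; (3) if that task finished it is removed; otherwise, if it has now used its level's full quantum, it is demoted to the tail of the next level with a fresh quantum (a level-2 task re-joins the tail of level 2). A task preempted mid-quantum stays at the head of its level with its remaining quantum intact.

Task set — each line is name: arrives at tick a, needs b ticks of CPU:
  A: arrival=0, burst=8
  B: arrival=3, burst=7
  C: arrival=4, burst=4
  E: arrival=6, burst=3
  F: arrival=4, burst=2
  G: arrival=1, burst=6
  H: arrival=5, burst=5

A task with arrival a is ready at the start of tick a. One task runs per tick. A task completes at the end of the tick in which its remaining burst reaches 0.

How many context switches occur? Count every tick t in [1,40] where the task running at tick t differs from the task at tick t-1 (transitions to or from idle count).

context switches = 11

t=0: L0/L1/L2 = A/-/- → run A
t=1: L0/L1/L2 = AG/-/- → run A
t=2: L0/L1/L2 = AG/-/- → run A
t=3: L0/L1/L2 = AGB/-/- → run A
t=4: L0/L1/L2 = GBCF/A/- → run G
t=5: L0/L1/L2 = GBCFH/A/- → run G
t=6: L0/L1/L2 = GBCFHE/A/- → run G
t=7: L0/L1/L2 = GBCFHE/A/- → run G
t=8: L0/L1/L2 = BCFHE/AG/- → run B
t=9: L0/L1/L2 = BCFHE/AG/- → run B
t=10: L0/L1/L2 = BCFHE/AG/- → run B
t=11: L0/L1/L2 = BCFHE/AG/- → run B
t=12: L0/L1/L2 = CFHE/AGB/- → run C
t=13: L0/L1/L2 = CFHE/AGB/- → run C
t=14: L0/L1/L2 = CFHE/AGB/- → run C
t=15: L0/L1/L2 = CFHE/AGB/- → run C
t=16: L0/L1/L2 = FHE/AGB/- → run F
t=17: L0/L1/L2 = FHE/AGB/- → run F
t=18: L0/L1/L2 = HE/AGB/- → run H
t=19: L0/L1/L2 = HE/AGB/- → run H
t=20: L0/L1/L2 = HE/AGB/- → run H
t=21: L0/L1/L2 = HE/AGB/- → run H
t=22: L0/L1/L2 = E/AGBH/- → run E
t=23: L0/L1/L2 = E/AGBH/- → run E
t=24: L0/L1/L2 = E/AGBH/- → run E
t=25: L0/L1/L2 = -/AGBH/- → run A
t=26: L0/L1/L2 = -/AGBH/- → run A
t=27: L0/L1/L2 = -/AGBH/- → run A
t=28: L0/L1/L2 = -/AGBH/- → run A
t=29: L0/L1/L2 = -/GBH/- → run G
t=30: L0/L1/L2 = -/GBH/- → run G
t=31: L0/L1/L2 = -/BH/- → run B
t=32: L0/L1/L2 = -/BH/- → run B
t=33: L0/L1/L2 = -/BH/- → run B
t=34: L0/L1/L2 = -/H/- → run H
t=35: (idle)
t=36: (idle)
t=37: (idle)
t=38: (idle)
t=39: (idle)
t=40: (idle)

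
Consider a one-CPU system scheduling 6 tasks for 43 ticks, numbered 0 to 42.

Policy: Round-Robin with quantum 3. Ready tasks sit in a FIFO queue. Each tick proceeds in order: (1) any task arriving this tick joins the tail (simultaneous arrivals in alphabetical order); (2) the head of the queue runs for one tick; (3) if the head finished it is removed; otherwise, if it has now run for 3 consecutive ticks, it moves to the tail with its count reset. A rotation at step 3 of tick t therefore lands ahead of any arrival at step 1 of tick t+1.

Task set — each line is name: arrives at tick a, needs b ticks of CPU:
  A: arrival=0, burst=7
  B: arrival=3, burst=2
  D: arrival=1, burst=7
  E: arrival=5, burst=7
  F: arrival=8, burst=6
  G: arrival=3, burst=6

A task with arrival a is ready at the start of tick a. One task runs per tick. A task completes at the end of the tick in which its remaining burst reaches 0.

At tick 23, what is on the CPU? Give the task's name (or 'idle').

t=0: queue=[A] q_used=0 → run A
t=1: queue=[A,D] q_used=1 → run A
t=2: queue=[A,D] q_used=2 → run A
t=3: queue=[D,A,B,G] q_used=0 → run D
t=4: queue=[D,A,B,G] q_used=1 → run D
t=5: queue=[D,A,B,G,E] q_used=2 → run D
t=6: queue=[A,B,G,E,D] q_used=0 → run A
t=7: queue=[A,B,G,E,D] q_used=1 → run A
t=8: queue=[A,B,G,E,D,F] q_used=2 → run A
t=9: queue=[B,G,E,D,F,A] q_used=0 → run B
t=10: queue=[B,G,E,D,F,A] q_used=1 → run B
t=11: queue=[G,E,D,F,A] q_used=0 → run G
t=12: queue=[G,E,D,F,A] q_used=1 → run G
t=13: queue=[G,E,D,F,A] q_used=2 → run G
t=14: queue=[E,D,F,A,G] q_used=0 → run E
t=15: queue=[E,D,F,A,G] q_used=1 → run E
t=16: queue=[E,D,F,A,G] q_used=2 → run E
t=17: queue=[D,F,A,G,E] q_used=0 → run D
t=18: queue=[D,F,A,G,E] q_used=1 → run D
t=19: queue=[D,F,A,G,E] q_used=2 → run D
t=20: queue=[F,A,G,E,D] q_used=0 → run F
t=21: queue=[F,A,G,E,D] q_used=1 → run F
t=22: queue=[F,A,G,E,D] q_used=2 → run F
t=23: queue=[A,G,E,D,F] q_used=0 → run A
t=24: queue=[G,E,D,F] q_used=0 → run G
t=25: queue=[G,E,D,F] q_used=1 → run G
t=26: queue=[G,E,D,F] q_used=2 → run G
t=27: queue=[E,D,F] q_used=0 → run E
t=28: queue=[E,D,F] q_used=1 → run E
t=29: queue=[E,D,F] q_used=2 → run E
t=30: queue=[D,F,E] q_used=0 → run D
t=31: queue=[F,E] q_used=0 → run F
t=32: queue=[F,E] q_used=1 → run F
t=33: queue=[F,E] q_used=2 → run F
t=34: queue=[E] q_used=0 → run E
t=35: (idle)
t=36: (idle)
t=37: (idle)
t=38: (idle)
t=39: (idle)
t=40: (idle)
t=41: (idle)
t=42: (idle)

running at tick 23 = A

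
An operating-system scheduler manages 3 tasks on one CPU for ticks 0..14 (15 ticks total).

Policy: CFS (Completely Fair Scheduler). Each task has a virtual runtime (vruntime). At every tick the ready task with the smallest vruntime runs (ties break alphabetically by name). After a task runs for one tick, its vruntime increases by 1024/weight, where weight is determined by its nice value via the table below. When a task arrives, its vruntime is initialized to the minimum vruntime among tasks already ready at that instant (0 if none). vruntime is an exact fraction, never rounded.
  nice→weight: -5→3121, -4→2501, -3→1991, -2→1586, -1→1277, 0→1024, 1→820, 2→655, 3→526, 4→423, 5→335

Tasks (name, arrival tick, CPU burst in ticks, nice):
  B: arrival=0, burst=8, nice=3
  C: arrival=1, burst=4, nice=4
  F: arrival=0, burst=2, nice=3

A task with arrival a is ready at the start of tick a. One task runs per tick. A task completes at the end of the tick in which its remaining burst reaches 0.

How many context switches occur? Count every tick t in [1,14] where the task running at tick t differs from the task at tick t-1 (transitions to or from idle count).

context switches = 11

t=0: vr[B=0 F=0] → run B
t=1: vr[B=512/263 C=0 F=0] → run C
t=2: vr[B=512/263 C=1024/423 F=0] → run F
t=3: vr[B=512/263 C=1024/423 F=512/263] → run B
t=4: vr[B=1024/263 C=1024/423 F=512/263] → run F
t=5: vr[B=1024/263 C=1024/423] → run C
t=6: vr[B=1024/263 C=2048/423] → run B
t=7: vr[B=1536/263 C=2048/423] → run C
t=8: vr[B=1536/263 C=1024/141] → run B
t=9: vr[B=2048/263 C=1024/141] → run C
t=10: vr[B=2048/263] → run B
t=11: vr[B=2560/263] → run B
t=12: vr[B=3072/263] → run B
t=13: vr[B=3584/263] → run B
t=14: (idle)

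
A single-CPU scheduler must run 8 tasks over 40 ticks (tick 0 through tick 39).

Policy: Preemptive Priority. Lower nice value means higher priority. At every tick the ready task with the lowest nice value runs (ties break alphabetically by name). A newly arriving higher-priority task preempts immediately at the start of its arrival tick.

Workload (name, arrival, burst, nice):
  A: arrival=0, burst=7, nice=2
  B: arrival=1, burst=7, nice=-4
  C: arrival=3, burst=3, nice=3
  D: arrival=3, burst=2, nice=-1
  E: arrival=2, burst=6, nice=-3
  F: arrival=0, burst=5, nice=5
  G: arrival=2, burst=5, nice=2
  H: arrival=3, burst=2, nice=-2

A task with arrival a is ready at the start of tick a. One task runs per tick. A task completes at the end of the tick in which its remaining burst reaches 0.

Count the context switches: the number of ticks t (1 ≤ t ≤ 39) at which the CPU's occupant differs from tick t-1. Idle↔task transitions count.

context switches = 9

t=0: ready={A,F} → run A
t=1: ready={A,B,F} → run B
t=2: ready={A,B,E,F,G} → run B
t=3: ready={A,B,C,D,E,F,G,H} → run B
t=4: ready={A,B,C,D,E,F,G,H} → run B
t=5: ready={A,B,C,D,E,F,G,H} → run B
t=6: ready={A,B,C,D,E,F,G,H} → run B
t=7: ready={A,B,C,D,E,F,G,H} → run B
t=8: ready={A,C,D,E,F,G,H} → run E
t=9: ready={A,C,D,E,F,G,H} → run E
t=10: ready={A,C,D,E,F,G,H} → run E
t=11: ready={A,C,D,E,F,G,H} → run E
t=12: ready={A,C,D,E,F,G,H} → run E
t=13: ready={A,C,D,E,F,G,H} → run E
t=14: ready={A,C,D,F,G,H} → run H
t=15: ready={A,C,D,F,G,H} → run H
t=16: ready={A,C,D,F,G} → run D
t=17: ready={A,C,D,F,G} → run D
t=18: ready={A,C,F,G} → run A
t=19: ready={A,C,F,G} → run A
t=20: ready={A,C,F,G} → run A
t=21: ready={A,C,F,G} → run A
t=22: ready={A,C,F,G} → run A
t=23: ready={A,C,F,G} → run A
t=24: ready={C,F,G} → run G
t=25: ready={C,F,G} → run G
t=26: ready={C,F,G} → run G
t=27: ready={C,F,G} → run G
t=28: ready={C,F,G} → run G
t=29: ready={C,F} → run C
t=30: ready={C,F} → run C
t=31: ready={C,F} → run C
t=32: ready={F} → run F
t=33: ready={F} → run F
t=34: ready={F} → run F
t=35: ready={F} → run F
t=36: ready={F} → run F
t=37: (idle)
t=38: (idle)
t=39: (idle)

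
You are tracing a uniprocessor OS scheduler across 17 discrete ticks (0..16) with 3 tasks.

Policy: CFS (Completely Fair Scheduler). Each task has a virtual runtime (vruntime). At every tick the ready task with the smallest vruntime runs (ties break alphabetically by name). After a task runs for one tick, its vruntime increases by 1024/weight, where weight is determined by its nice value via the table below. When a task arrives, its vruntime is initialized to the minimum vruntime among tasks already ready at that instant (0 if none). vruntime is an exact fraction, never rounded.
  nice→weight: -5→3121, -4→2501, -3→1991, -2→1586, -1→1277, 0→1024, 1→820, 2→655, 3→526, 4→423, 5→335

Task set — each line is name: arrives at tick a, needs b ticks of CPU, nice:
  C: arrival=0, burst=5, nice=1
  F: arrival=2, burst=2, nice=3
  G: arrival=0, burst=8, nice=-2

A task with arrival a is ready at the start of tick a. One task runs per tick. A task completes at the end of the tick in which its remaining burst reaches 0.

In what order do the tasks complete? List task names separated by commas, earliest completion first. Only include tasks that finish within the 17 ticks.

completion order = F, G, C

t=0: vr[C=0 G=0] → run C
t=1: vr[C=256/205 G=0] → run G
t=2: vr[C=256/205 F=512/793 G=512/793] → run F
t=3: vr[C=256/205 F=540672/208559 G=512/793] → run G
t=4: vr[C=256/205 F=540672/208559 G=1024/793] → run C
t=5: vr[C=512/205 F=540672/208559 G=1024/793] → run G
t=6: vr[C=512/205 F=540672/208559 G=1536/793] → run G
t=7: vr[C=512/205 F=540672/208559 G=2048/793] → run C
t=8: vr[C=768/205 F=540672/208559 G=2048/793] → run G
t=9: vr[C=768/205 F=540672/208559 G=2560/793] → run F
t=10: vr[C=768/205 G=2560/793] → run G
t=11: vr[C=768/205 G=3072/793] → run C
t=12: vr[C=1024/205 G=3072/793] → run G
t=13: vr[C=1024/205 G=3584/793] → run G
t=14: vr[C=1024/205] → run C
t=15: (idle)
t=16: (idle)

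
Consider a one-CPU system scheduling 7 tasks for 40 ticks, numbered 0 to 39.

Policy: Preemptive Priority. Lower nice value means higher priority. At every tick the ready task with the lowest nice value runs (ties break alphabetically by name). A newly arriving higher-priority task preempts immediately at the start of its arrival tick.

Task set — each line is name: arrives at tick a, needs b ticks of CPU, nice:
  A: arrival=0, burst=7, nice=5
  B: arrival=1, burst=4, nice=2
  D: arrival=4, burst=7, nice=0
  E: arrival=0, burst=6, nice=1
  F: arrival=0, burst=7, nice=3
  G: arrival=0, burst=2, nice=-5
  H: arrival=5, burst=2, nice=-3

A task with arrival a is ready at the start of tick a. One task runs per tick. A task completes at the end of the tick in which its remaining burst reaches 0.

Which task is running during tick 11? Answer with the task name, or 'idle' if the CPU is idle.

running at tick 11 = D

t=0: ready={A,E,F,G} → run G
t=1: ready={A,B,E,F,G} → run G
t=2: ready={A,B,E,F} → run E
t=3: ready={A,B,E,F} → run E
t=4: ready={A,B,D,E,F} → run D
t=5: ready={A,B,D,E,F,H} → run H
t=6: ready={A,B,D,E,F,H} → run H
t=7: ready={A,B,D,E,F} → run D
t=8: ready={A,B,D,E,F} → run D
t=9: ready={A,B,D,E,F} → run D
t=10: ready={A,B,D,E,F} → run D
t=11: ready={A,B,D,E,F} → run D
t=12: ready={A,B,D,E,F} → run D
t=13: ready={A,B,E,F} → run E
t=14: ready={A,B,E,F} → run E
t=15: ready={A,B,E,F} → run E
t=16: ready={A,B,E,F} → run E
t=17: ready={A,B,F} → run B
t=18: ready={A,B,F} → run B
t=19: ready={A,B,F} → run B
t=20: ready={A,B,F} → run B
t=21: ready={A,F} → run F
t=22: ready={A,F} → run F
t=23: ready={A,F} → run F
t=24: ready={A,F} → run F
t=25: ready={A,F} → run F
t=26: ready={A,F} → run F
t=27: ready={A,F} → run F
t=28: ready={A} → run A
t=29: ready={A} → run A
t=30: ready={A} → run A
t=31: ready={A} → run A
t=32: ready={A} → run A
t=33: ready={A} → run A
t=34: ready={A} → run A
t=35: (idle)
t=36: (idle)
t=37: (idle)
t=38: (idle)
t=39: (idle)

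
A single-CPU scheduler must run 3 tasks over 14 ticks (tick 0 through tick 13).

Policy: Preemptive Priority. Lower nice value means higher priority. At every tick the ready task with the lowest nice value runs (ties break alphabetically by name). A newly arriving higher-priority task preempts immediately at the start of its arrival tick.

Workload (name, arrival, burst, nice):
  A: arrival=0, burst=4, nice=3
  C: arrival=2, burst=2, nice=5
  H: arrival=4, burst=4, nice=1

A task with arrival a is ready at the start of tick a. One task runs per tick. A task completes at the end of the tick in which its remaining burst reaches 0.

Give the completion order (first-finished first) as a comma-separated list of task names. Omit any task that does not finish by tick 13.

completion order = A, H, C

t=0: ready={A} → run A
t=1: ready={A} → run A
t=2: ready={A,C} → run A
t=3: ready={A,C} → run A
t=4: ready={C,H} → run H
t=5: ready={C,H} → run H
t=6: ready={C,H} → run H
t=7: ready={C,H} → run H
t=8: ready={C} → run C
t=9: ready={C} → run C
t=10: (idle)
t=11: (idle)
t=12: (idle)
t=13: (idle)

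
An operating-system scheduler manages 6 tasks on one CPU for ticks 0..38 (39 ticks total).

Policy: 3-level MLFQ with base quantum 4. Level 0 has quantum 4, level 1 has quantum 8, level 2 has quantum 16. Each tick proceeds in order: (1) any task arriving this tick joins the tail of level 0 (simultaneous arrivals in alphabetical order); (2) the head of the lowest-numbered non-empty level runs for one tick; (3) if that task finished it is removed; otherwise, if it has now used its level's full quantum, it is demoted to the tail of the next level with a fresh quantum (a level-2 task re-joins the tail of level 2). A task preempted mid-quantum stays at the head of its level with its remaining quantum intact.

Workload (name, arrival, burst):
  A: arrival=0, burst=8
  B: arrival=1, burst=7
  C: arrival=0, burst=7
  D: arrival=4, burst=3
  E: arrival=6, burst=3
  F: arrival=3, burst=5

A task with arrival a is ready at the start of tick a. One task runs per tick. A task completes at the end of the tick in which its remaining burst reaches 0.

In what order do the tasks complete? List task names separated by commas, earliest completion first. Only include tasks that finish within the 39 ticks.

t=0: L0/L1/L2 = AC/-/- → run A
t=1: L0/L1/L2 = ACB/-/- → run A
t=2: L0/L1/L2 = ACB/-/- → run A
t=3: L0/L1/L2 = ACBF/-/- → run A
t=4: L0/L1/L2 = CBFD/A/- → run C
t=5: L0/L1/L2 = CBFD/A/- → run C
t=6: L0/L1/L2 = CBFDE/A/- → run C
t=7: L0/L1/L2 = CBFDE/A/- → run C
t=8: L0/L1/L2 = BFDE/AC/- → run B
t=9: L0/L1/L2 = BFDE/AC/- → run B
t=10: L0/L1/L2 = BFDE/AC/- → run B
t=11: L0/L1/L2 = BFDE/AC/- → run B
t=12: L0/L1/L2 = FDE/ACB/- → run F
t=13: L0/L1/L2 = FDE/ACB/- → run F
t=14: L0/L1/L2 = FDE/ACB/- → run F
t=15: L0/L1/L2 = FDE/ACB/- → run F
t=16: L0/L1/L2 = DE/ACBF/- → run D
t=17: L0/L1/L2 = DE/ACBF/- → run D
t=18: L0/L1/L2 = DE/ACBF/- → run D
t=19: L0/L1/L2 = E/ACBF/- → run E
t=20: L0/L1/L2 = E/ACBF/- → run E
t=21: L0/L1/L2 = E/ACBF/- → run E
t=22: L0/L1/L2 = -/ACBF/- → run A
t=23: L0/L1/L2 = -/ACBF/- → run A
t=24: L0/L1/L2 = -/ACBF/- → run A
t=25: L0/L1/L2 = -/ACBF/- → run A
t=26: L0/L1/L2 = -/CBF/- → run C
t=27: L0/L1/L2 = -/CBF/- → run C
t=28: L0/L1/L2 = -/CBF/- → run C
t=29: L0/L1/L2 = -/BF/- → run B
t=30: L0/L1/L2 = -/BF/- → run B
t=31: L0/L1/L2 = -/BF/- → run B
t=32: L0/L1/L2 = -/F/- → run F
t=33: (idle)
t=34: (idle)
t=35: (idle)
t=36: (idle)
t=37: (idle)
t=38: (idle)

completion order = D, E, A, C, B, F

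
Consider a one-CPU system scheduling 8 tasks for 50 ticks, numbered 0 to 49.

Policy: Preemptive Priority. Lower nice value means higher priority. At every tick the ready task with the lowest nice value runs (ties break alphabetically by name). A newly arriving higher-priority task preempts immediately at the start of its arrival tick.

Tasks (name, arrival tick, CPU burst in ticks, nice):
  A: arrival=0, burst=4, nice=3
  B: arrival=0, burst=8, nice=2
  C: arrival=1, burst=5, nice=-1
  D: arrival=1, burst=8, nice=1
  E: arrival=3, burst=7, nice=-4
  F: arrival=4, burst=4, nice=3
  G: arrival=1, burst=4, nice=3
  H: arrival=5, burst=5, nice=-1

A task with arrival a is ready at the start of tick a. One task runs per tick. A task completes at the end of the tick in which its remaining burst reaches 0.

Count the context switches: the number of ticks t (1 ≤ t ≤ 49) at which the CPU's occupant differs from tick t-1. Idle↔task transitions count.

t=0: ready={A,B} → run B
t=1: ready={A,B,C,D,G} → run C
t=2: ready={A,B,C,D,G} → run C
t=3: ready={A,B,C,D,E,G} → run E
t=4: ready={A,B,C,D,E,F,G} → run E
t=5: ready={A,B,C,D,E,F,G,H} → run E
t=6: ready={A,B,C,D,E,F,G,H} → run E
t=7: ready={A,B,C,D,E,F,G,H} → run E
t=8: ready={A,B,C,D,E,F,G,H} → run E
t=9: ready={A,B,C,D,E,F,G,H} → run E
t=10: ready={A,B,C,D,F,G,H} → run C
t=11: ready={A,B,C,D,F,G,H} → run C
t=12: ready={A,B,C,D,F,G,H} → run C
t=13: ready={A,B,D,F,G,H} → run H
t=14: ready={A,B,D,F,G,H} → run H
t=15: ready={A,B,D,F,G,H} → run H
t=16: ready={A,B,D,F,G,H} → run H
t=17: ready={A,B,D,F,G,H} → run H
t=18: ready={A,B,D,F,G} → run D
t=19: ready={A,B,D,F,G} → run D
t=20: ready={A,B,D,F,G} → run D
t=21: ready={A,B,D,F,G} → run D
t=22: ready={A,B,D,F,G} → run D
t=23: ready={A,B,D,F,G} → run D
t=24: ready={A,B,D,F,G} → run D
t=25: ready={A,B,D,F,G} → run D
t=26: ready={A,B,F,G} → run B
t=27: ready={A,B,F,G} → run B
t=28: ready={A,B,F,G} → run B
t=29: ready={A,B,F,G} → run B
t=30: ready={A,B,F,G} → run B
t=31: ready={A,B,F,G} → run B
t=32: ready={A,B,F,G} → run B
t=33: ready={A,F,G} → run A
t=34: ready={A,F,G} → run A
t=35: ready={A,F,G} → run A
t=36: ready={A,F,G} → run A
t=37: ready={F,G} → run F
t=38: ready={F,G} → run F
t=39: ready={F,G} → run F
t=40: ready={F,G} → run F
t=41: ready={G} → run G
t=42: ready={G} → run G
t=43: ready={G} → run G
t=44: ready={G} → run G
t=45: (idle)
t=46: (idle)
t=47: (idle)
t=48: (idle)
t=49: (idle)

context switches = 10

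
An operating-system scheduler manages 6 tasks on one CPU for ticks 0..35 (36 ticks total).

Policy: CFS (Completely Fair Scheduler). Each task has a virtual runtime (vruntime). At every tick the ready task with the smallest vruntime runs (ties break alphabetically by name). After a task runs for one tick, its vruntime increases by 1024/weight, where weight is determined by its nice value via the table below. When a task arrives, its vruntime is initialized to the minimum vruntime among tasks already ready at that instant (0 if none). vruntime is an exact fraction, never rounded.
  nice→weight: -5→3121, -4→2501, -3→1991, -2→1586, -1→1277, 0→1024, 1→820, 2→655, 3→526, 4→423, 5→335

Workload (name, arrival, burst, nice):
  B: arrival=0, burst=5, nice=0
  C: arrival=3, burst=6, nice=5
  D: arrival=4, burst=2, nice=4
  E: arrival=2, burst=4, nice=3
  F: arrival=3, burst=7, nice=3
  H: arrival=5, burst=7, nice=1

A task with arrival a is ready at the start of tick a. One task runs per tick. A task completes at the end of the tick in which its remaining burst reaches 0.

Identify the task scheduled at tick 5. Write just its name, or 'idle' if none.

t=0: vr[B=0] → run B
t=1: vr[B=1] → run B
t=2: vr[B=2 E=2] → run B
t=3: vr[B=3 C=2 E=2 F=2] → run C
t=4: vr[B=3 C=1694/335 D=2 E=2 F=2] → run D
t=5: vr[B=3 C=1694/335 D=1870/423 E=2 F=2 H=2] → run E
t=6: vr[B=3 C=1694/335 D=1870/423 E=1038/263 F=2 H=2] → run F
t=7: vr[B=3 C=1694/335 D=1870/423 E=1038/263 F=1038/263 H=2] → run H
t=8: vr[B=3 C=1694/335 D=1870/423 E=1038/263 F=1038/263 H=666/205] → run B
t=9: vr[B=4 C=1694/335 D=1870/423 E=1038/263 F=1038/263 H=666/205] → run H
t=10: vr[B=4 C=1694/335 D=1870/423 E=1038/263 F=1038/263 H=922/205] → run E
t=11: vr[B=4 C=1694/335 D=1870/423 E=1550/263 F=1038/263 H=922/205] → run F
t=12: vr[B=4 C=1694/335 D=1870/423 E=1550/263 F=1550/263 H=922/205] → run B
t=13: vr[C=1694/335 D=1870/423 E=1550/263 F=1550/263 H=922/205] → run D
t=14: vr[C=1694/335 E=1550/263 F=1550/263 H=922/205] → run H
t=15: vr[C=1694/335 E=1550/263 F=1550/263 H=1178/205] → run C
t=16: vr[C=2718/335 E=1550/263 F=1550/263 H=1178/205] → run H
t=17: vr[C=2718/335 E=1550/263 F=1550/263 H=1434/205] → run E
t=18: vr[C=2718/335 E=2062/263 F=1550/263 H=1434/205] → run F
t=19: vr[C=2718/335 E=2062/263 F=2062/263 H=1434/205] → run H
t=20: vr[C=2718/335 E=2062/263 F=2062/263 H=338/41] → run E
t=21: vr[C=2718/335 F=2062/263 H=338/41] → run F
t=22: vr[C=2718/335 F=2574/263 H=338/41] → run C
t=23: vr[C=3742/335 F=2574/263 H=338/41] → run H
t=24: vr[C=3742/335 F=2574/263 H=1946/205] → run H
t=25: vr[C=3742/335 F=2574/263] → run F
t=26: vr[C=3742/335 F=3086/263] → run C
t=27: vr[C=4766/335 F=3086/263] → run F
t=28: vr[C=4766/335 F=3598/263] → run F
t=29: vr[C=4766/335] → run C
t=30: vr[C=1158/67] → run C
t=31: (idle)
t=32: (idle)
t=33: (idle)
t=34: (idle)
t=35: (idle)

running at tick 5 = E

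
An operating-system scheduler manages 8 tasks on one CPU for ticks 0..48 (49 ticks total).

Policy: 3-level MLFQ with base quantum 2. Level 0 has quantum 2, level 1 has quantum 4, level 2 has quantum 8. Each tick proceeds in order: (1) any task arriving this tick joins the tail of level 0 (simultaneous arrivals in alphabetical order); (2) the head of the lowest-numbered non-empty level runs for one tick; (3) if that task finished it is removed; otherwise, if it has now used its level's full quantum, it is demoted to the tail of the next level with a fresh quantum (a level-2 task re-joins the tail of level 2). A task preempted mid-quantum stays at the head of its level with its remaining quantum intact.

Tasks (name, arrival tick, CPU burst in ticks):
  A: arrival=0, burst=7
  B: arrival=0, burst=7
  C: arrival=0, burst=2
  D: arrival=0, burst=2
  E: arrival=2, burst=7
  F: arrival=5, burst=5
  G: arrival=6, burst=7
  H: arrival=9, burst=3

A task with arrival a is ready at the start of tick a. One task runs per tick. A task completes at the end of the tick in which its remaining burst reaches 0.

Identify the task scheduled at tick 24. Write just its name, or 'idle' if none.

running at tick 24 = E

t=0: L0/L1/L2 = ABCD/-/- → run A
t=1: L0/L1/L2 = ABCD/-/- → run A
t=2: L0/L1/L2 = BCDE/A/- → run B
t=3: L0/L1/L2 = BCDE/A/- → run B
t=4: L0/L1/L2 = CDE/AB/- → run C
t=5: L0/L1/L2 = CDEF/AB/- → run C
t=6: L0/L1/L2 = DEFG/AB/- → run D
t=7: L0/L1/L2 = DEFG/AB/- → run D
t=8: L0/L1/L2 = EFG/AB/- → run E
t=9: L0/L1/L2 = EFGH/AB/- → run E
t=10: L0/L1/L2 = FGH/ABE/- → run F
t=11: L0/L1/L2 = FGH/ABE/- → run F
t=12: L0/L1/L2 = GH/ABEF/- → run G
t=13: L0/L1/L2 = GH/ABEF/- → run G
t=14: L0/L1/L2 = H/ABEFG/- → run H
t=15: L0/L1/L2 = H/ABEFG/- → run H
t=16: L0/L1/L2 = -/ABEFGH/- → run A
t=17: L0/L1/L2 = -/ABEFGH/- → run A
t=18: L0/L1/L2 = -/ABEFGH/- → run A
t=19: L0/L1/L2 = -/ABEFGH/- → run A
t=20: L0/L1/L2 = -/BEFGH/A → run B
t=21: L0/L1/L2 = -/BEFGH/A → run B
t=22: L0/L1/L2 = -/BEFGH/A → run B
t=23: L0/L1/L2 = -/BEFGH/A → run B
t=24: L0/L1/L2 = -/EFGH/AB → run E
t=25: L0/L1/L2 = -/EFGH/AB → run E
t=26: L0/L1/L2 = -/EFGH/AB → run E
t=27: L0/L1/L2 = -/EFGH/AB → run E
t=28: L0/L1/L2 = -/FGH/ABE → run F
t=29: L0/L1/L2 = -/FGH/ABE → run F
t=30: L0/L1/L2 = -/FGH/ABE → run F
t=31: L0/L1/L2 = -/GH/ABE → run G
t=32: L0/L1/L2 = -/GH/ABE → run G
t=33: L0/L1/L2 = -/GH/ABE → run G
t=34: L0/L1/L2 = -/GH/ABE → run G
t=35: L0/L1/L2 = -/H/ABEG → run H
t=36: L0/L1/L2 = -/-/ABEG → run A
t=37: L0/L1/L2 = -/-/BEG → run B
t=38: L0/L1/L2 = -/-/EG → run E
t=39: L0/L1/L2 = -/-/G → run G
t=40: (idle)
t=41: (idle)
t=42: (idle)
t=43: (idle)
t=44: (idle)
t=45: (idle)
t=46: (idle)
t=47: (idle)
t=48: (idle)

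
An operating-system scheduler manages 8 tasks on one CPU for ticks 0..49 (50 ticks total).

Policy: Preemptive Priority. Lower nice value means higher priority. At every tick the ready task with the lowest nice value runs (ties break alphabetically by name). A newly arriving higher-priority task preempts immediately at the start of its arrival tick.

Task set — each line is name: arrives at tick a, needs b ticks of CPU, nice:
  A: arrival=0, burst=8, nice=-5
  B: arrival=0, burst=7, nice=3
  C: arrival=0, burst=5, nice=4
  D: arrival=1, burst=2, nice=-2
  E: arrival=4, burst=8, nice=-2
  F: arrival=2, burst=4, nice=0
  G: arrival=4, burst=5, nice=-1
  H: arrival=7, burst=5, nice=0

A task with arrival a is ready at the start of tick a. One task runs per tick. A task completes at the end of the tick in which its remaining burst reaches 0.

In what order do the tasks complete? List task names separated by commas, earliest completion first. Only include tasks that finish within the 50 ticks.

t=0: ready={A,B,C} → run A
t=1: ready={A,B,C,D} → run A
t=2: ready={A,B,C,D,F} → run A
t=3: ready={A,B,C,D,F} → run A
t=4: ready={A,B,C,D,E,F,G} → run A
t=5: ready={A,B,C,D,E,F,G} → run A
t=6: ready={A,B,C,D,E,F,G} → run A
t=7: ready={A,B,C,D,E,F,G,H} → run A
t=8: ready={B,C,D,E,F,G,H} → run D
t=9: ready={B,C,D,E,F,G,H} → run D
t=10: ready={B,C,E,F,G,H} → run E
t=11: ready={B,C,E,F,G,H} → run E
t=12: ready={B,C,E,F,G,H} → run E
t=13: ready={B,C,E,F,G,H} → run E
t=14: ready={B,C,E,F,G,H} → run E
t=15: ready={B,C,E,F,G,H} → run E
t=16: ready={B,C,E,F,G,H} → run E
t=17: ready={B,C,E,F,G,H} → run E
t=18: ready={B,C,F,G,H} → run G
t=19: ready={B,C,F,G,H} → run G
t=20: ready={B,C,F,G,H} → run G
t=21: ready={B,C,F,G,H} → run G
t=22: ready={B,C,F,G,H} → run G
t=23: ready={B,C,F,H} → run F
t=24: ready={B,C,F,H} → run F
t=25: ready={B,C,F,H} → run F
t=26: ready={B,C,F,H} → run F
t=27: ready={B,C,H} → run H
t=28: ready={B,C,H} → run H
t=29: ready={B,C,H} → run H
t=30: ready={B,C,H} → run H
t=31: ready={B,C,H} → run H
t=32: ready={B,C} → run B
t=33: ready={B,C} → run B
t=34: ready={B,C} → run B
t=35: ready={B,C} → run B
t=36: ready={B,C} → run B
t=37: ready={B,C} → run B
t=38: ready={B,C} → run B
t=39: ready={C} → run C
t=40: ready={C} → run C
t=41: ready={C} → run C
t=42: ready={C} → run C
t=43: ready={C} → run C
t=44: (idle)
t=45: (idle)
t=46: (idle)
t=47: (idle)
t=48: (idle)
t=49: (idle)

completion order = A, D, E, G, F, H, B, C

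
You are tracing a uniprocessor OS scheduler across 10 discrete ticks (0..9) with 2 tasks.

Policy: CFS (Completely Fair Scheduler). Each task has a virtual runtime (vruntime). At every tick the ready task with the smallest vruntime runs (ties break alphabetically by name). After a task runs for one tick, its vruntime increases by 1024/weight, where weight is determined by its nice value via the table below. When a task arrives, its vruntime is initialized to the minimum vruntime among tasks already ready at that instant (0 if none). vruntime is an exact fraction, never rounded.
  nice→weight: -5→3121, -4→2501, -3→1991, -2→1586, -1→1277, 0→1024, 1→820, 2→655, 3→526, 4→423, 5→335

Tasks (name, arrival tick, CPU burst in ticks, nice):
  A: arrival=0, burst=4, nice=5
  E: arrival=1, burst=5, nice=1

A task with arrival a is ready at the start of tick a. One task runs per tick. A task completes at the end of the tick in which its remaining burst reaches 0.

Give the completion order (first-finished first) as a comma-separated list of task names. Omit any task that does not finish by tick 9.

t=0: vr[A=0] → run A
t=1: vr[A=1024/335 E=1024/335] → run A
t=2: vr[A=2048/335 E=1024/335] → run E
t=3: vr[A=2048/335 E=59136/13735] → run E
t=4: vr[A=2048/335 E=76288/13735] → run E
t=5: vr[A=2048/335 E=18688/2747] → run A
t=6: vr[A=3072/335 E=18688/2747] → run E
t=7: vr[A=3072/335 E=110592/13735] → run E
t=8: vr[A=3072/335] → run A
t=9: (idle)

completion order = E, A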